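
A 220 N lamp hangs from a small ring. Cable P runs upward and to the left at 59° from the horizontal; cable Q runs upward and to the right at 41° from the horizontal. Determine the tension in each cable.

ΣF_x = 0: −T_P·cos59° + T_Q·cos41° = 0 → T_Q = 0.682432·T_P.
ΣF_y = 0: T_P·sin59° + T_Q·sin41° = 220.
Substitute: T_P·(0.857167 + 0.682432·0.656059) = 220 → T_P = 168.598 ≈ 168.6 N.
Then T_Q = 0.682432 × 168.598 = 115.1 N.

T_P = 168.6 N, T_Q = 115.1 N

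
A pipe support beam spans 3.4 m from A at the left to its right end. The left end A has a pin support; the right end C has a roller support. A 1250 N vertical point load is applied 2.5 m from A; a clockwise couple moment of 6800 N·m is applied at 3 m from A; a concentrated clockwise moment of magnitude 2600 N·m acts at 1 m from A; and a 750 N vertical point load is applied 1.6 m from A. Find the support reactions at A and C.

Moments about A: C_y·3.4 − 1250·2.5 − 6800 − 2600 − 750·1.6 = 0 → C_y = 13725/3.4 = 4036.76 ≈ 4037 N.
ΣF_y = 0: A_y + 4036.76 − 1250 − 750 = 0 → A_y = -2037 N.
ΣF_x = 0: no horizontal applied forces, so A_x = 0.

A_x = 0, A_y = -2037 N, C_y = 4037 N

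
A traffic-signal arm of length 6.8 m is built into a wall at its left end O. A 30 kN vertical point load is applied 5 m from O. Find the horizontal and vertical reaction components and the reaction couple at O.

ΣF_x = 0: O_x = 0.
ΣF_y = 0: O_y − 30 = 0 → O_y = 30.00 kN.
ΣM about O: M_O − 30·5 = 0 → M_O = 150.0 kN·m.

O_x = 0, O_y = 30.00 kN, M_O = 150.0 kN·m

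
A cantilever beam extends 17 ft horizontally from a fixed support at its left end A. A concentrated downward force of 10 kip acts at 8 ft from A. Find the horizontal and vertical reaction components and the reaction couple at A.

ΣF_x = 0: A_x = 0.
ΣF_y = 0: A_y − 10 = 0 → A_y = 10.00 kip.
ΣM about A: M_A − 10·8 = 0 → M_A = 80.00 kip·ft.

A_x = 0, A_y = 10.00 kip, M_A = 80.00 kip·ft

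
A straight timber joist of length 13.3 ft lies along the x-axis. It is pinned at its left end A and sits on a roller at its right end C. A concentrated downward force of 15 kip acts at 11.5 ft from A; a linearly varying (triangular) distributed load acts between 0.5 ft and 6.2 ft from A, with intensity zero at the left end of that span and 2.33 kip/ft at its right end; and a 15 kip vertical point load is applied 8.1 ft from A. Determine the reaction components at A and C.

Resultant of the triangular load: ½ × 2.33 × 5.7 = 6.6405 kip, acting at 4.3 ft from A (one-third of the span from the peak).
Taking moments about A: C_y·13.3 − 15·11.5 − (½·2.33·5.7)·4.3 − 15·8.1 = 0 → C_y = 322.55415/13.3 = 24.2522 ≈ 24.25 kip.
ΣF_y = 0: A_y + 24.2522 − 15 − ½·2.33·5.7 − 15 = 0 → A_y = 12.39 kip.
ΣF_x = 0: no horizontal applied forces, so A_x = 0.

A_x = 0, A_y = 12.39 kip, C_y = 24.25 kip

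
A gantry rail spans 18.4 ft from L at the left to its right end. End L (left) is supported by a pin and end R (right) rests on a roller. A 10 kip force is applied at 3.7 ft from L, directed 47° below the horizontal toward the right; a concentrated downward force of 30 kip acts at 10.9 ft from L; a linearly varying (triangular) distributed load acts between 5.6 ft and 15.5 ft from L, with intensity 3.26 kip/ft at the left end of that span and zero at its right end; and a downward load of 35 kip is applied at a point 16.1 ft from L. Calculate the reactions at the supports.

L_x = -6.820 kip, L_y = 30.78 kip, R_y = 57.67 kip

Resultant of the triangular load: ½ × 3.26 × 9.9 = 16.137 kip, acting at 8.9 ft from L (one-third of the span from the peak).
ΣM about L: R_y·18.4 − 10·sin47°·3.7 − 30·10.9 − (½·3.26·9.9)·8.9 − 35·16.1 = 0 → R_y = 1061.18/18.4 = 57.6728 ≈ 57.67 kip.
ΣF_y = 0: L_y + 57.6728 − 10·sin47° − 30 − ½·3.26·9.9 − 35 = 0 → L_y = 30.78 kip.
ΣF_x = 0: L_x + 10·cos47° = 0 → L_x = -6.820 kip.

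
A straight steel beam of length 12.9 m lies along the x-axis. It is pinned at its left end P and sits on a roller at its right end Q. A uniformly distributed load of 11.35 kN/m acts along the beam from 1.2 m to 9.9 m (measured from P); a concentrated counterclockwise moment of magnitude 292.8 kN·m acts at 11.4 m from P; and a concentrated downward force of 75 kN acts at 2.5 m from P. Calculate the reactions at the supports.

P_x = 0, P_y = 139.4 kN, Q_y = 34.32 kN

Resultant of the distributed load: 11.35 × 8.7 = 98.745 kN at 5.55 m from P.
ΣM about P: Q_y·12.9 − (11.35·8.7)·5.55 + 292.8 − 75·2.5 = 0 → Q_y = 442.73475/12.9 = 34.3205 ≈ 34.32 kN.
ΣF_y = 0: P_y + 34.3205 − 11.35·8.7 − 75 = 0 → P_y = 139.4 kN.
ΣF_x = 0: no horizontal applied forces, so P_x = 0.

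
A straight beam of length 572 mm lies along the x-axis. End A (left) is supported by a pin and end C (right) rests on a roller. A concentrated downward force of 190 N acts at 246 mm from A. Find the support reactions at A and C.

A_x = 0, A_y = 108.3 N, C_y = 81.71 N

Moments about A: C_y·572 − 190·246 = 0 → C_y = 46740/572 = 81.7133 ≈ 81.71 N.
ΣF_y = 0: A_y + 81.7133 − 190 = 0 → A_y = 108.3 N.
ΣF_x = 0: no horizontal applied forces, so A_x = 0.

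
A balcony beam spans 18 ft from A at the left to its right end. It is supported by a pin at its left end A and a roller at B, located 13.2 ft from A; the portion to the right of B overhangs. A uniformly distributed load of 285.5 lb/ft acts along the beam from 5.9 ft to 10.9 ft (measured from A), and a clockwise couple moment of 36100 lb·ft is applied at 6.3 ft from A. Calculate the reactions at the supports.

A_x = 0, A_y = -2216 lb, B_y = 3643 lb

Resultant of the distributed load: 285.5 × 5 = 1427.5 lb at 8.4 ft from A.
Taking moments about A: B_y·13.2 − (285.5·5)·8.4 − 36100 = 0 → B_y = 48091/13.2 = 3643.26 ≈ 3643 lb.
ΣF_y = 0: A_y + 3643.26 − 285.5·5 = 0 → A_y = -2216 lb.
ΣF_x = 0: no horizontal applied forces, so A_x = 0.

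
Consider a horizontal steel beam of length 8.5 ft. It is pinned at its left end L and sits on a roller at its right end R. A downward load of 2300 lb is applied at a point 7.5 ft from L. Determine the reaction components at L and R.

Taking moments about L: R_y·8.5 − 2300·7.5 = 0 → R_y = 17250/8.5 = 2029.41 ≈ 2029 lb.
ΣF_y = 0: L_y + 2029.41 − 2300 = 0 → L_y = 270.6 lb.
ΣF_x = 0: no horizontal applied forces, so L_x = 0.

L_x = 0, L_y = 270.6 lb, R_y = 2029 lb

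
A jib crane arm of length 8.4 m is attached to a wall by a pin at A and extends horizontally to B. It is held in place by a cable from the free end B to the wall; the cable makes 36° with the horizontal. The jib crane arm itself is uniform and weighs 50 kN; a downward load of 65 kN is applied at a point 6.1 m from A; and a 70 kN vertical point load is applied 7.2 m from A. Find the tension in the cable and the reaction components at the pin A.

T = 224.9 kN, A_x = 182.0 kN, A_y = 52.80 kN

ΣM about A: T·sin36°·8.4 − 50·4.2 − 65·6.1 − 70·7.2 = 0 → T = 1110.5/(8.4·0.587785) = 224.916 ≈ 224.9 kN.
ΣF_x = 0: A_x − T·cos36° = 0 → A_x = 224.916 × 0.809017 = 182.0 kN.
ΣF_y = 0: A_y + T·sin36° − 50 − 65 − 70 = 0 → A_y = 185 − 224.916 × 0.587785 = 52.80 kN.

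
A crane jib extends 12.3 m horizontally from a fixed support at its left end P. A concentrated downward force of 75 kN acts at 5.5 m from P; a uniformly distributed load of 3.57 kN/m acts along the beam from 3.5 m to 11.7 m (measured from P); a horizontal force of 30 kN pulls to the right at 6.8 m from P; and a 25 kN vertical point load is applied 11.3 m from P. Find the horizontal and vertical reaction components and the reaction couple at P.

P_x = -30.00 kN, P_y = 129.3 kN, M_P = 917.5 kN·m

Resultant of the distributed load: 3.57 × 8.2 = 29.274 kN at 7.6 m from P.
ΣF_x = 0: P_x + 30 = 0 → P_x = -30.00 kN.
ΣF_y = 0: P_y − 75 − 3.57·8.2 − 25 = 0 → P_y = 129.3 kN.
ΣM about P: M_P − 75·5.5 − (3.57·8.2)·7.6 − 25·11.3 = 0 → M_P = 917.5 kN·m.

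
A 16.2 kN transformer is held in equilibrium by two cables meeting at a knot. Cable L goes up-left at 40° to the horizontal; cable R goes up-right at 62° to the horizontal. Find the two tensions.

ΣF_x = 0: −T_L·cos40° + T_R·cos62° = 0 → T_R = 1.63172·T_L.
ΣF_y = 0: T_L·sin40° + T_R·sin62° = 16.2.
Substitute: T_L·(0.642788 + 1.63172·0.882948) = 16.2 → T_L = 7.77533 ≈ 7.775 kN.
Then T_R = 1.63172 × 7.77533 = 12.69 kN.

T_L = 7.775 kN, T_R = 12.69 kN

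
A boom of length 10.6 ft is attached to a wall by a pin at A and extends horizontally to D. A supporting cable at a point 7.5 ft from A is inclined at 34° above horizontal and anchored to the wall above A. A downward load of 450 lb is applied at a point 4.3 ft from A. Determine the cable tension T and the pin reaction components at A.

ΣM about A: T·sin34°·7.5 − 450·4.3 = 0 → T = 1935/(7.5·0.559193) = 461.379 ≈ 461.4 lb.
ΣF_x = 0: A_x − T·cos34° = 0 → A_x = 461.379 × 0.829038 = 382.5 lb.
ΣF_y = 0: A_y + T·sin34° − 450 = 0 → A_y = 450 − 461.379 × 0.559193 = 192.0 lb.

T = 461.4 lb, A_x = 382.5 lb, A_y = 192.0 lb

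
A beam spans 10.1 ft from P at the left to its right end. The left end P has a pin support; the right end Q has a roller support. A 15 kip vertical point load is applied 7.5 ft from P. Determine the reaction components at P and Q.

P_x = 0, P_y = 3.861 kip, Q_y = 11.14 kip

ΣM about P: Q_y·10.1 − 15·7.5 = 0 → Q_y = 112.5/10.1 = 11.1386 ≈ 11.14 kip.
ΣF_y = 0: P_y + 11.1386 − 15 = 0 → P_y = 3.861 kip.
ΣF_x = 0: no horizontal applied forces, so P_x = 0.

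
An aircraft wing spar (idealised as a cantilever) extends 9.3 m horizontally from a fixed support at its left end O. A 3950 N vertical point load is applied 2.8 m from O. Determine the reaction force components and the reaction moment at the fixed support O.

O_x = 0, O_y = 3950 N, M_O = 11060 N·m

ΣF_x = 0: O_x = 0.
ΣF_y = 0: O_y − 3950 = 0 → O_y = 3950 N.
ΣM about O: M_O − 3950·2.8 = 0 → M_O = 11060 N·m.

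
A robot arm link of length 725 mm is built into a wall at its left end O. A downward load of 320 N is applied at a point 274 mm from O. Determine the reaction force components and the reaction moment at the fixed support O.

ΣF_x = 0: O_x = 0.
ΣF_y = 0: O_y − 320 = 0 → O_y = 320.0 N.
ΣM about O: M_O − 320·274 = 0 → M_O = 87680 N·mm.

O_x = 0, O_y = 320.0 N, M_O = 87680 N·mm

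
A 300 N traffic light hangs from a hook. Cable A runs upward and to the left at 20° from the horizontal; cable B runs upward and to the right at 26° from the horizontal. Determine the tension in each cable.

ΣF_x = 0: −T_A·cos20° + T_B·cos26° = 0 → T_B = 1.0455·T_A.
ΣF_y = 0: T_A·sin20° + T_B·sin26° = 300.
Substitute: T_A·(0.34202 + 1.0455·0.438371) = 300 → T_A = 374.842 ≈ 374.8 N.
Then T_B = 1.0455 × 374.842 = 391.9 N.

T_A = 374.8 N, T_B = 391.9 N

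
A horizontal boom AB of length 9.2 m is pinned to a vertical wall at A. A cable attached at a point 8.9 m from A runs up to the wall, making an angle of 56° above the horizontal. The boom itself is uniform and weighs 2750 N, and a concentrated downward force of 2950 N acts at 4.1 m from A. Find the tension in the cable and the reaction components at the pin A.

T = 3354 N, A_x = 1875 N, A_y = 2920 N

ΣM about A: T·sin56°·8.9 − 2750·4.6 − 2950·4.1 = 0 → T = 24745/(8.9·0.829038) = 3353.69 ≈ 3354 N.
ΣF_x = 0: A_x − T·cos56° = 0 → A_x = 3353.69 × 0.559193 = 1875 N.
ΣF_y = 0: A_y + T·sin56° − 2750 − 2950 = 0 → A_y = 5700 − 3353.69 × 0.829038 = 2920 N.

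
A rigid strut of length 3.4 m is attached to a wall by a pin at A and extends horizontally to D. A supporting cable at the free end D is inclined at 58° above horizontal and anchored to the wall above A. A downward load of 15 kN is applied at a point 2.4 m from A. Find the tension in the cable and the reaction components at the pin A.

T = 12.49 kN, A_x = 6.616 kN, A_y = 4.412 kN

ΣM about A: T·sin58°·3.4 − 15·2.4 = 0 → T = 36/(3.4·0.848048) = 12.4854 ≈ 12.49 kN.
ΣF_x = 0: A_x − T·cos58° = 0 → A_x = 12.4854 × 0.529919 = 6.616 kN.
ΣF_y = 0: A_y + T·sin58° − 15 = 0 → A_y = 15 − 12.4854 × 0.848048 = 4.412 kN.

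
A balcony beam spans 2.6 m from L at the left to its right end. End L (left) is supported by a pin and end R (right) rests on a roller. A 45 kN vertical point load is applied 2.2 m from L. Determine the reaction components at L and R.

Taking moments about L: R_y·2.6 − 45·2.2 = 0 → R_y = 99/2.6 = 38.0769 ≈ 38.08 kN.
ΣF_y = 0: L_y + 38.0769 − 45 = 0 → L_y = 6.923 kN.
ΣF_x = 0: no horizontal applied forces, so L_x = 0.

L_x = 0, L_y = 6.923 kN, R_y = 38.08 kN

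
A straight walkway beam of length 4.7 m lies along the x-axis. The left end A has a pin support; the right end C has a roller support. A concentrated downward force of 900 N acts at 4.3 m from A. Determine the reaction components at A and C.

Moments about A: C_y·4.7 − 900·4.3 = 0 → C_y = 3870/4.7 = 823.404 ≈ 823.4 N.
ΣF_y = 0: A_y + 823.404 − 900 = 0 → A_y = 76.60 N.
ΣF_x = 0: no horizontal applied forces, so A_x = 0.

A_x = 0, A_y = 76.60 N, C_y = 823.4 N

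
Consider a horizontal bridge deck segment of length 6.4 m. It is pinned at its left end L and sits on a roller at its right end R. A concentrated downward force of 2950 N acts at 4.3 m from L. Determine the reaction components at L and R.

L_x = 0, L_y = 968.0 N, R_y = 1982 N

Taking moments about L: R_y·6.4 − 2950·4.3 = 0 → R_y = 12685/6.4 = 1982.03 ≈ 1982 N.
ΣF_y = 0: L_y + 1982.03 − 2950 = 0 → L_y = 968.0 N.
ΣF_x = 0: no horizontal applied forces, so L_x = 0.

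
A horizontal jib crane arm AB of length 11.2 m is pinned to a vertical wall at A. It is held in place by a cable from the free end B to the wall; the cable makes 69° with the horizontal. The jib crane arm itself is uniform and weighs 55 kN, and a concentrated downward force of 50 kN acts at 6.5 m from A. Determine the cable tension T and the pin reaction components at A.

ΣM about A: T·sin69°·11.2 − 55·5.6 − 50·6.5 = 0 → T = 633/(11.2·0.93358) = 60.5388 ≈ 60.54 kN.
ΣF_x = 0: A_x − T·cos69° = 0 → A_x = 60.5388 × 0.358368 = 21.70 kN.
ΣF_y = 0: A_y + T·sin69° − 55 − 50 = 0 → A_y = 105 − 60.5388 × 0.93358 = 48.48 kN.

T = 60.54 kN, A_x = 21.70 kN, A_y = 48.48 kN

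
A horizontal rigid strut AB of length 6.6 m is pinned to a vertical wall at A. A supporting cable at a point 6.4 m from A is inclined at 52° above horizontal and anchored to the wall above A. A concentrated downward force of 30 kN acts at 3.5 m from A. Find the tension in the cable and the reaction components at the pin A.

ΣM about A: T·sin52°·6.4 − 30·3.5 = 0 → T = 105/(6.4·0.788011) = 20.8198 ≈ 20.82 kN.
ΣF_x = 0: A_x − T·cos52° = 0 → A_x = 20.8198 × 0.615661 = 12.82 kN.
ΣF_y = 0: A_y + T·sin52° − 30 = 0 → A_y = 30 − 20.8198 × 0.788011 = 13.59 kN.

T = 20.82 kN, A_x = 12.82 kN, A_y = 13.59 kN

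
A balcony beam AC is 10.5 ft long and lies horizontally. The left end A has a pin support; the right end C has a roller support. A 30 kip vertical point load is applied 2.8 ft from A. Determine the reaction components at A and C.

A_x = 0, A_y = 22.00 kip, C_y = 8.000 kip

Moments about A: C_y·10.5 − 30·2.8 = 0 → C_y = 84/10.5 = 8.000 kip.
ΣF_y = 0: A_y + 8 − 30 = 0 → A_y = 22.00 kip.
ΣF_x = 0: no horizontal applied forces, so A_x = 0.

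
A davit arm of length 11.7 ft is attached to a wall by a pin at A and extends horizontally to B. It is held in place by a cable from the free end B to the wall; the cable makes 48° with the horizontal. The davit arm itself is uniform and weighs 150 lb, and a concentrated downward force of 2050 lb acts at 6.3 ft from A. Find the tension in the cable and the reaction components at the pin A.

T = 1586 lb, A_x = 1061 lb, A_y = 1021 lb

ΣM about A: T·sin48°·11.7 − 150·5.85 − 2050·6.3 = 0 → T = 13792.5/(11.7·0.743145) = 1586.29 ≈ 1586 lb.
ΣF_x = 0: A_x − T·cos48° = 0 → A_x = 1586.29 × 0.669131 = 1061 lb.
ΣF_y = 0: A_y + T·sin48° − 150 − 2050 = 0 → A_y = 2200 − 1586.29 × 0.743145 = 1021 lb.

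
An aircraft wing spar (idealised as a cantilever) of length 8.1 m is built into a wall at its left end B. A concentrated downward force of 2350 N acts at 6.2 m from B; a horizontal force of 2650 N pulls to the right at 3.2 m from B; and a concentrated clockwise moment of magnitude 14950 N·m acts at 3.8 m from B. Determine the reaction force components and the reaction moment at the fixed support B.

ΣF_x = 0: B_x + 2650 = 0 → B_x = -2650 N.
ΣF_y = 0: B_y − 2350 = 0 → B_y = 2350 N.
ΣM about B: M_B − 2350·6.2 − 14950 = 0 → M_B = 29520 N·m.

B_x = -2650 N, B_y = 2350 N, M_B = 29520 N·m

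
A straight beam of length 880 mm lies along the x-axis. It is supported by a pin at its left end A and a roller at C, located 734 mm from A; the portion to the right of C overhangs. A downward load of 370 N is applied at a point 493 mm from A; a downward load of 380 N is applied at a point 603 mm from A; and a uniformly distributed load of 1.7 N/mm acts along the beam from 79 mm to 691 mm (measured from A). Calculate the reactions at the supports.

Resultant of the distributed load: 1.7 × 612 = 1040.4 N at 385 mm from A.
ΣM about A: C_y·734 − 370·493 − 380·603 − (1.7·612)·385 = 0 → C_y = 812104/734 = 1106.41 ≈ 1106 N.
ΣF_y = 0: A_y + 1106.41 − 370 − 380 − 1.7·612 = 0 → A_y = 684.0 N.
ΣF_x = 0: no horizontal applied forces, so A_x = 0.

A_x = 0, A_y = 684.0 N, C_y = 1106 N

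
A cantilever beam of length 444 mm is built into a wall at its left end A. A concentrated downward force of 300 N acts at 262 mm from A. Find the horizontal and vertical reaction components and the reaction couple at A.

A_x = 0, A_y = 300.0 N, M_A = 78600 N·mm

ΣF_x = 0: A_x = 0.
ΣF_y = 0: A_y − 300 = 0 → A_y = 300.0 N.
ΣM about A: M_A − 300·262 = 0 → M_A = 78600 N·mm.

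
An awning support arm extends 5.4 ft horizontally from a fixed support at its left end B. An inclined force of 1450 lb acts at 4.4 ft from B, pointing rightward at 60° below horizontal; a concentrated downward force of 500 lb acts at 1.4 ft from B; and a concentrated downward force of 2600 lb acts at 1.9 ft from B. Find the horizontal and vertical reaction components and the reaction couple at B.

ΣF_x = 0: B_x + 1450·cos60° = 0 → B_x = -725.0 lb.
ΣF_y = 0: B_y − 1450·sin60° − 500 − 2600 = 0 → B_y = 4356 lb.
ΣM about B: M_B − 1450·sin60°·4.4 − 500·1.4 − 2600·1.9 = 0 → M_B = 11170 lb·ft.

B_x = -725.0 lb, B_y = 4356 lb, M_B = 11170 lb·ft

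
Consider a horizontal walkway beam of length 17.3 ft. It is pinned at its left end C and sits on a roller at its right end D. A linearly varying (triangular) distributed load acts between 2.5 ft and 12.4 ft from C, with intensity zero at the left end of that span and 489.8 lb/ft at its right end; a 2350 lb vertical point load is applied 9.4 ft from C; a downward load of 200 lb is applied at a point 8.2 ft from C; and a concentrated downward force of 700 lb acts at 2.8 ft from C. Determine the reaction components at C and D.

Resultant of the triangular load: ½ × 489.8 × 9.9 = 2424.51 lb, acting at 9.1 ft from C (one-third of the span from the peak).
ΣM about C: D_y·17.3 − (½·489.8·9.9)·9.1 − 2350·9.4 − 200·8.2 − 700·2.8 = 0 → D_y = 47753.041/17.3 = 2760.29 ≈ 2760 lb.
ΣF_y = 0: C_y + 2760.29 − ½·489.8·9.9 − 2350 − 200 − 700 = 0 → C_y = 2914 lb.
ΣF_x = 0: no horizontal applied forces, so C_x = 0.

C_x = 0, C_y = 2914 lb, D_y = 2760 lb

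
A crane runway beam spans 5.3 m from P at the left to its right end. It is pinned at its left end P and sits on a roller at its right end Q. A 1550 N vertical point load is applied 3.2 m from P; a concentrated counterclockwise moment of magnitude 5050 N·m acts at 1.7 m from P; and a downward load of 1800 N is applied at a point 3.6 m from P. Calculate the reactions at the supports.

P_x = 0, P_y = 2144 N, Q_y = 1206 N

ΣM about P: Q_y·5.3 − 1550·3.2 + 5050 − 1800·3.6 = 0 → Q_y = 6390/5.3 = 1205.66 ≈ 1206 N.
ΣF_y = 0: P_y + 1205.66 − 1550 − 1800 = 0 → P_y = 2144 N.
ΣF_x = 0: no horizontal applied forces, so P_x = 0.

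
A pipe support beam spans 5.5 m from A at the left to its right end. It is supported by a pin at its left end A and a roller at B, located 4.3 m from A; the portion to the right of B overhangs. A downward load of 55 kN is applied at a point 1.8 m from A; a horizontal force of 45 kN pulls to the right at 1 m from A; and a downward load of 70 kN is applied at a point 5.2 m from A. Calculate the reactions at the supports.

A_x = -45.00 kN, A_y = 17.33 kN, B_y = 107.7 kN

Moments about A: B_y·4.3 − 55·1.8 − 70·5.2 = 0 → B_y = 463/4.3 = 107.674 ≈ 107.7 kN.
ΣF_y = 0: A_y + 107.674 − 55 − 70 = 0 → A_y = 17.33 kN.
ΣF_x = 0: A_x + 45 = 0 → A_x = -45.00 kN.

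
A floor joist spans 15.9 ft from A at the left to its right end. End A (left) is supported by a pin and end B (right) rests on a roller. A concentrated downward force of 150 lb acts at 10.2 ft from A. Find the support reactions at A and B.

Moments about A: B_y·15.9 − 150·10.2 = 0 → B_y = 1530/15.9 = 96.2264 ≈ 96.23 lb.
ΣF_y = 0: A_y + 96.2264 − 150 = 0 → A_y = 53.77 lb.
ΣF_x = 0: no horizontal applied forces, so A_x = 0.

A_x = 0, A_y = 53.77 lb, B_y = 96.23 lb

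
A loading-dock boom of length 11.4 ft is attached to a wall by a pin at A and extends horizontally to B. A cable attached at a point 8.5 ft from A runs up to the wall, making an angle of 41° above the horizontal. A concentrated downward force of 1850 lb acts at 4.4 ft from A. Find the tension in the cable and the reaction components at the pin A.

ΣM about A: T·sin41°·8.5 − 1850·4.4 = 0 → T = 8140/(8.5·0.656059) = 1459.7 ≈ 1460 lb.
ΣF_x = 0: A_x − T·cos41° = 0 → A_x = 1459.7 × 0.75471 = 1102 lb.
ΣF_y = 0: A_y + T·sin41° − 1850 = 0 → A_y = 1850 − 1459.7 × 0.656059 = 892.4 lb.

T = 1460 lb, A_x = 1102 lb, A_y = 892.4 lb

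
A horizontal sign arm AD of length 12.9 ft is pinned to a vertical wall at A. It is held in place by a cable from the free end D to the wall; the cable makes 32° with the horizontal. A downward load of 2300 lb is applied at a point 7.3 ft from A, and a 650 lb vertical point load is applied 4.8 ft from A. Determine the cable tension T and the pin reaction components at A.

ΣM about A: T·sin32°·12.9 − 2300·7.3 − 650·4.8 = 0 → T = 19910/(12.9·0.529919) = 2912.54 ≈ 2913 lb.
ΣF_x = 0: A_x − T·cos32° = 0 → A_x = 2912.54 × 0.848048 = 2470 lb.
ΣF_y = 0: A_y + T·sin32° − 2300 − 650 = 0 → A_y = 2950 − 2912.54 × 0.529919 = 1407 lb.

T = 2913 lb, A_x = 2470 lb, A_y = 1407 lb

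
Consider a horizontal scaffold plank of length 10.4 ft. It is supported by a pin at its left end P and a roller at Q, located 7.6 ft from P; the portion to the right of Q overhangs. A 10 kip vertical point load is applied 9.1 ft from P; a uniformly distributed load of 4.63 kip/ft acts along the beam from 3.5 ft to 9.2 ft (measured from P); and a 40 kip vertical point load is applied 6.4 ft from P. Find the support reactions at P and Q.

P_x = 0, P_y = 8.683 kip, Q_y = 67.71 kip

Resultant of the distributed load: 4.63 × 5.7 = 26.391 kip at 6.35 ft from P.
Taking moments about P: Q_y·7.6 − 10·9.1 − (4.63·5.7)·6.35 − 40·6.4 = 0 → Q_y = 514.58285/7.6 = 67.7083 ≈ 67.71 kip.
ΣF_y = 0: P_y + 67.7083 − 10 − 4.63·5.7 − 40 = 0 → P_y = 8.683 kip.
ΣF_x = 0: no horizontal applied forces, so P_x = 0.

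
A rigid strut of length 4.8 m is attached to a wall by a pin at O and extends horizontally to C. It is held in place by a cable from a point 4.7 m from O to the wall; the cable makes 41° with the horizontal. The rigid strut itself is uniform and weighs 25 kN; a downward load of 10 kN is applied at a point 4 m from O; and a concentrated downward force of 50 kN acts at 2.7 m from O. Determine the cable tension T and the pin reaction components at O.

ΣM about O: T·sin41°·4.7 − 25·2.4 − 10·4 − 50·2.7 = 0 → T = 235/(4.7·0.656059) = 76.2127 ≈ 76.21 kN.
ΣF_x = 0: O_x − T·cos41° = 0 → O_x = 76.2127 × 0.75471 = 57.52 kN.
ΣF_y = 0: O_y + T·sin41° − 25 − 10 − 50 = 0 → O_y = 85 − 76.2127 × 0.656059 = 35.00 kN.

T = 76.21 kN, O_x = 57.52 kN, O_y = 35.00 kN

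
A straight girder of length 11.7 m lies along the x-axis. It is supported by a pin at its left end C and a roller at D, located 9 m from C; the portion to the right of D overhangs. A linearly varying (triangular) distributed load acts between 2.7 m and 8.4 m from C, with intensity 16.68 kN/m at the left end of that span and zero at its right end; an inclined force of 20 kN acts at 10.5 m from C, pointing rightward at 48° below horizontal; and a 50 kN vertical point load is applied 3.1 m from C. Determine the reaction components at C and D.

C_x = -13.38 kN, C_y = 53.54 kN, D_y = 58.86 kN

Resultant of the triangular load: ½ × 16.68 × 5.7 = 47.538 kN, acting at 4.6 m from C (one-third of the span from the peak).
Taking moments about C: D_y·9 − (½·16.68·5.7)·4.6 − 20·sin48°·10.5 − 50·3.1 = 0 → D_y = 529.735/9 = 58.8594 ≈ 58.86 kN.
ΣF_y = 0: C_y + 58.8594 − ½·16.68·5.7 − 20·sin48° − 50 = 0 → C_y = 53.54 kN.
ΣF_x = 0: C_x + 20·cos48° = 0 → C_x = -13.38 kN.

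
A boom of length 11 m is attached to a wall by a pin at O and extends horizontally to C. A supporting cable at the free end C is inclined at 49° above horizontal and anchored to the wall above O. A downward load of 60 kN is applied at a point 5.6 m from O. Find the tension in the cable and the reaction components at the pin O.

T = 40.47 kN, O_x = 26.55 kN, O_y = 29.45 kN

ΣM about O: T·sin49°·11 − 60·5.6 = 0 → T = 336/(11·0.75471) = 40.4731 ≈ 40.47 kN.
ΣF_x = 0: O_x − T·cos49° = 0 → O_x = 40.4731 × 0.656059 = 26.55 kN.
ΣF_y = 0: O_y + T·sin49° − 60 = 0 → O_y = 60 − 40.4731 × 0.75471 = 29.45 kN.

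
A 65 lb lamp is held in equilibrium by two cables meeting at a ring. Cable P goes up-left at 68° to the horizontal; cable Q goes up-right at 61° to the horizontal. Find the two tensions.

ΣF_x = 0: −T_P·cos68° + T_Q·cos61° = 0 → T_Q = 0.772688·T_P.
ΣF_y = 0: T_P·sin68° + T_Q·sin61° = 65.
Substitute: T_P·(0.927184 + 0.772688·0.87462) = 65 → T_P = 40.5492 ≈ 40.55 lb.
Then T_Q = 0.772688 × 40.5492 = 31.33 lb.

T_P = 40.55 lb, T_Q = 31.33 lb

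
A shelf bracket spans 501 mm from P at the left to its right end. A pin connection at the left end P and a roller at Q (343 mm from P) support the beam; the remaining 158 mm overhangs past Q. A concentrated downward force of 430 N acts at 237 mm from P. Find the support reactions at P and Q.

P_x = 0, P_y = 132.9 N, Q_y = 297.1 N

ΣM about P: Q_y·343 − 430·237 = 0 → Q_y = 101910/343 = 297.114 ≈ 297.1 N.
ΣF_y = 0: P_y + 297.114 − 430 = 0 → P_y = 132.9 N.
ΣF_x = 0: no horizontal applied forces, so P_x = 0.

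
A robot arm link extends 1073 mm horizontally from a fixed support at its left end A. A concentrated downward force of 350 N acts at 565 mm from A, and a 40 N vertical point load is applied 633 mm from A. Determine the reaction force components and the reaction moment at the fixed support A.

ΣF_x = 0: A_x = 0.
ΣF_y = 0: A_y − 350 − 40 = 0 → A_y = 390.0 N.
ΣM about A: M_A − 350·565 − 40·633 = 0 → M_A = 223100 N·mm.

A_x = 0, A_y = 390.0 N, M_A = 223100 N·mm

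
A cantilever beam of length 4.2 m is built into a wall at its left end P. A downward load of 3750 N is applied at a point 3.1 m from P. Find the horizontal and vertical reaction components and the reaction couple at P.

ΣF_x = 0: P_x = 0.
ΣF_y = 0: P_y − 3750 = 0 → P_y = 3750 N.
ΣM about P: M_P − 3750·3.1 = 0 → M_P = 11620 N·m.

P_x = 0, P_y = 3750 N, M_P = 11620 N·m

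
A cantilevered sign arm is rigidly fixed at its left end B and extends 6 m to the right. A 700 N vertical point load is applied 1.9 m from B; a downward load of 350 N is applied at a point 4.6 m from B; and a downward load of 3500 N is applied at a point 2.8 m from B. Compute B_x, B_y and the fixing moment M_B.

B_x = 0, B_y = 4550 N, M_B = 12740 N·m

ΣF_x = 0: B_x = 0.
ΣF_y = 0: B_y − 700 − 350 − 3500 = 0 → B_y = 4550 N.
ΣM about B: M_B − 700·1.9 − 350·4.6 − 3500·2.8 = 0 → M_B = 12740 N·m.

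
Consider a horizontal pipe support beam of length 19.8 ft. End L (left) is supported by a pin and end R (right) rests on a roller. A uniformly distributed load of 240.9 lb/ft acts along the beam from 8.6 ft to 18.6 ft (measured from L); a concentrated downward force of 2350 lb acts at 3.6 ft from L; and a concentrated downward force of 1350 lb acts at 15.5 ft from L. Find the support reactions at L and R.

L_x = 0, L_y = 2970 lb, R_y = 3139 lb

Resultant of the distributed load: 240.9 × 10 = 2409 lb at 13.6 ft from L.
Taking moments about L: R_y·19.8 − (240.9·10)·13.6 − 2350·3.6 − 1350·15.5 = 0 → R_y = 62147.4/19.8 = 3138.76 ≈ 3139 lb.
ΣF_y = 0: L_y + 3138.76 − 240.9·10 − 2350 − 1350 = 0 → L_y = 2970 lb.
ΣF_x = 0: no horizontal applied forces, so L_x = 0.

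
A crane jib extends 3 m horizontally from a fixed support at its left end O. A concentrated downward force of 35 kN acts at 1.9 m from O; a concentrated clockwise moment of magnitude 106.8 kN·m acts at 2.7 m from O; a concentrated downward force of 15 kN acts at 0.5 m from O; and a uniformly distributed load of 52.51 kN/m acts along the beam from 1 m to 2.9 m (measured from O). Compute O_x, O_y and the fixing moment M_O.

O_x = 0, O_y = 149.8 kN, M_O = 375.3 kN·m

Resultant of the distributed load: 52.51 × 1.9 = 99.769 kN at 1.95 m from O.
ΣF_x = 0: O_x = 0.
ΣF_y = 0: O_y − 35 − 15 − 52.51·1.9 = 0 → O_y = 149.8 kN.
ΣM about O: M_O − 35·1.9 − 106.8 − 15·0.5 − (52.51·1.9)·1.95 = 0 → M_O = 375.3 kN·m.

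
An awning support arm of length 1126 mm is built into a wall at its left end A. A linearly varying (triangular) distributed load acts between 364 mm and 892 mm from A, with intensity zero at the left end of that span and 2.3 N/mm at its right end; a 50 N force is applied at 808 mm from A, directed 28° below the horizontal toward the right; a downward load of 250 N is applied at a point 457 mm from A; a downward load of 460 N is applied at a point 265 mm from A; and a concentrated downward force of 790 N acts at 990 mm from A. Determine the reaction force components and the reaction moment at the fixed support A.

A_x = -44.15 N, A_y = 2131 N, M_A = 1472000 N·mm

Resultant of the triangular load: ½ × 2.3 × 528 = 607.2 N, acting at 716 mm from A (one-third of the span from the peak).
ΣF_x = 0: A_x + 50·cos28° = 0 → A_x = -44.15 N.
ΣF_y = 0: A_y − ½·2.3·528 − 50·sin28° − 250 − 460 − 790 = 0 → A_y = 2131 N.
ΣM about A: M_A − (½·2.3·528)·716 − 50·sin28°·808 − 250·457 − 460·265 − 790·990 = 0 → M_A = 1472000 N·mm.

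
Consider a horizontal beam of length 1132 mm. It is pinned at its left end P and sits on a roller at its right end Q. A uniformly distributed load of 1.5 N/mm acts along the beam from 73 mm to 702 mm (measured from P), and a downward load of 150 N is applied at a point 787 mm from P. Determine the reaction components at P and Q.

Resultant of the distributed load: 1.5 × 629 = 943.5 N at 387.5 mm from P.
Moments about P: Q_y·1132 − (1.5·629)·387.5 − 150·787 = 0 → Q_y = 483656.25/1132 = 427.258 ≈ 427.3 N.
ΣF_y = 0: P_y + 427.258 − 1.5·629 − 150 = 0 → P_y = 666.2 N.
ΣF_x = 0: no horizontal applied forces, so P_x = 0.

P_x = 0, P_y = 666.2 N, Q_y = 427.3 N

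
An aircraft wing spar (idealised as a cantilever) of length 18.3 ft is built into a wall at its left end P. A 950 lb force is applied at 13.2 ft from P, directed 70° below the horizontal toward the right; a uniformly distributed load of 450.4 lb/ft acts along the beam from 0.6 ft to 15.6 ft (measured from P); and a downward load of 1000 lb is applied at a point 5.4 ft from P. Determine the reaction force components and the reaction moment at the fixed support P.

P_x = -324.9 lb, P_y = 8649 lb, M_P = 71910 lb·ft

Resultant of the distributed load: 450.4 × 15 = 6756 lb at 8.1 ft from P.
ΣF_x = 0: P_x + 950·cos70° = 0 → P_x = -324.9 lb.
ΣF_y = 0: P_y − 950·sin70° − 450.4·15 − 1000 = 0 → P_y = 8649 lb.
ΣM about P: M_P − 950·sin70°·13.2 − (450.4·15)·8.1 − 1000·5.4 = 0 → M_P = 71910 lb·ft.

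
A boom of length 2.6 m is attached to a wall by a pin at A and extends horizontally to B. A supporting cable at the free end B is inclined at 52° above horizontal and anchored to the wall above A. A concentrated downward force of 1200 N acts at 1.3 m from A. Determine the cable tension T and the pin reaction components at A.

T = 761.4 N, A_x = 468.8 N, A_y = 600.0 N

ΣM about A: T·sin52°·2.6 − 1200·1.3 = 0 → T = 1560/(2.6·0.788011) = 761.411 ≈ 761.4 N.
ΣF_x = 0: A_x − T·cos52° = 0 → A_x = 761.411 × 0.615661 = 468.8 N.
ΣF_y = 0: A_y + T·sin52° − 1200 = 0 → A_y = 1200 − 761.411 × 0.788011 = 600.0 N.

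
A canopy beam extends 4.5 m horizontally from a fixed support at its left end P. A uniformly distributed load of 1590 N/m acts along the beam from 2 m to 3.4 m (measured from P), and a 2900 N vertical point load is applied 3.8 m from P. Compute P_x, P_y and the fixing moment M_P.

Resultant of the distributed load: 1590 × 1.4 = 2226 N at 2.7 m from P.
ΣF_x = 0: P_x = 0.
ΣF_y = 0: P_y − 1590·1.4 − 2900 = 0 → P_y = 5126 N.
ΣM about P: M_P − (1590·1.4)·2.7 − 2900·3.8 = 0 → M_P = 17030 N·m.

P_x = 0, P_y = 5126 N, M_P = 17030 N·m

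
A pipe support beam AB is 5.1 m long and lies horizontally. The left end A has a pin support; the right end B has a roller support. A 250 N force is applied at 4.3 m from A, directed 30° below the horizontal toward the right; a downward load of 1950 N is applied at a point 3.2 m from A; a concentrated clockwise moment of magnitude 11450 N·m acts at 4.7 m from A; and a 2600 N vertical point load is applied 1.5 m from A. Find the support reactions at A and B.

Moments about A: B_y·5.1 − 250·sin30°·4.3 − 1950·3.2 − 11450 − 2600·1.5 = 0 → B_y = 22127.5/5.1 = 4338.73 ≈ 4339 N.
ΣF_y = 0: A_y + 4338.73 − 250·sin30° − 1950 − 2600 = 0 → A_y = 336.3 N.
ΣF_x = 0: A_x + 250·cos30° = 0 → A_x = -216.5 N.

A_x = -216.5 N, A_y = 336.3 N, B_y = 4339 N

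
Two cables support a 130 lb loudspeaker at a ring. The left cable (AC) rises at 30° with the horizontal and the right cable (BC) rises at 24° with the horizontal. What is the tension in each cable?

T_AC = 146.8 lb, T_BC = 139.2 lb

ΣF_x = 0: −T_AC·cos30° + T_BC·cos24° = 0 → T_BC = 0.947983·T_AC.
ΣF_y = 0: T_AC·sin30° + T_BC·sin24° = 130.
Substitute: T_AC·(0.5 + 0.947983·0.406737) = 130 → T_AC = 146.796 ≈ 146.8 lb.
Then T_BC = 0.947983 × 146.796 = 139.2 lb.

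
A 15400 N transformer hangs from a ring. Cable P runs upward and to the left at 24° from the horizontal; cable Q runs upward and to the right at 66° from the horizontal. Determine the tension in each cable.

ΣF_x = 0: −T_P·cos24° + T_Q·cos66° = 0 → T_Q = 2.24604·T_P.
ΣF_y = 0: T_P·sin24° + T_Q·sin66° = 15400.
Substitute: T_P·(0.406737 + 2.24604·0.913545) = 15400 → T_P = 6263.74 ≈ 6264 N.
Then T_Q = 2.24604 × 6263.74 = 14070 N.

T_P = 6264 N, T_Q = 14070 N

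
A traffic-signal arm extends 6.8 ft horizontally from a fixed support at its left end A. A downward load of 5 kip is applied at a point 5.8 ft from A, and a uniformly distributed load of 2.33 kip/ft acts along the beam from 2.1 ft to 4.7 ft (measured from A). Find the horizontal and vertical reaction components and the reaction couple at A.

Resultant of the distributed load: 2.33 × 2.6 = 6.058 kip at 3.4 ft from A.
ΣF_x = 0: A_x = 0.
ΣF_y = 0: A_y − 5 − 2.33·2.6 = 0 → A_y = 11.06 kip.
ΣM about A: M_A − 5·5.8 − (2.33·2.6)·3.4 = 0 → M_A = 49.60 kip·ft.

A_x = 0, A_y = 11.06 kip, M_A = 49.60 kip·ft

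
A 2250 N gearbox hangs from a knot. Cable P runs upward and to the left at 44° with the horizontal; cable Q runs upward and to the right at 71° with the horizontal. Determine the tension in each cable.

ΣF_x = 0: −T_P·cos44° + T_Q·cos71° = 0 → T_Q = 2.20949·T_P.
ΣF_y = 0: T_P·sin44° + T_Q·sin71° = 2250.
Substitute: T_P·(0.694658 + 2.20949·0.945519) = 2250 → T_P = 808.256 ≈ 808.3 N.
Then T_Q = 2.20949 × 808.256 = 1786 N.

T_P = 808.3 N, T_Q = 1786 N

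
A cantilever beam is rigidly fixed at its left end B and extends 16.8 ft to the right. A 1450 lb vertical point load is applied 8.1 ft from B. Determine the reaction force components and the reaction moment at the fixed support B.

B_x = 0, B_y = 1450 lb, M_B = 11740 lb·ft

ΣF_x = 0: B_x = 0.
ΣF_y = 0: B_y − 1450 = 0 → B_y = 1450 lb.
ΣM about B: M_B − 1450·8.1 = 0 → M_B = 11740 lb·ft.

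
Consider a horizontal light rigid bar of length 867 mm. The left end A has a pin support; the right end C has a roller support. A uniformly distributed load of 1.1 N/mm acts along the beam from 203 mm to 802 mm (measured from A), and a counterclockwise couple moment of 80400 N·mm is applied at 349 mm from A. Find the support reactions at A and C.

A_x = 0, A_y = 369.7 N, C_y = 289.2 N

Resultant of the distributed load: 1.1 × 599 = 658.9 N at 502.5 mm from A.
Taking moments about A: C_y·867 − (1.1·599)·502.5 + 80400 = 0 → C_y = 250697.25/867 = 289.155 ≈ 289.2 N.
ΣF_y = 0: A_y + 289.155 − 1.1·599 = 0 → A_y = 369.7 N.
ΣF_x = 0: no horizontal applied forces, so A_x = 0.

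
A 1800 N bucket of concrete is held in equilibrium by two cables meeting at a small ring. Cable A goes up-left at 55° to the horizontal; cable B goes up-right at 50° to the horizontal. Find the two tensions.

T_A = 1198 N, T_B = 1069 N

ΣF_x = 0: −T_A·cos55° + T_B·cos50° = 0 → T_B = 0.892327·T_A.
ΣF_y = 0: T_A·sin55° + T_B·sin50° = 1800.
Substitute: T_A·(0.819152 + 0.892327·0.766044) = 1800 → T_A = 1197.83 ≈ 1198 N.
Then T_B = 0.892327 × 1197.83 = 1069 N.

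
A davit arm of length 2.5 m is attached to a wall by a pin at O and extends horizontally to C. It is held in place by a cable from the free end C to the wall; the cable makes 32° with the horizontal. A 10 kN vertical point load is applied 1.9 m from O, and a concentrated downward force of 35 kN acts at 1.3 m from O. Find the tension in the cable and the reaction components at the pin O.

ΣM about O: T·sin32°·2.5 − 10·1.9 − 35·1.3 = 0 → T = 64.5/(2.5·0.529919) = 48.6867 ≈ 48.69 kN.
ΣF_x = 0: O_x − T·cos32° = 0 → O_x = 48.6867 × 0.848048 = 41.29 kN.
ΣF_y = 0: O_y + T·sin32° − 10 − 35 = 0 → O_y = 45 − 48.6867 × 0.529919 = 19.20 kN.

T = 48.69 kN, O_x = 41.29 kN, O_y = 19.20 kN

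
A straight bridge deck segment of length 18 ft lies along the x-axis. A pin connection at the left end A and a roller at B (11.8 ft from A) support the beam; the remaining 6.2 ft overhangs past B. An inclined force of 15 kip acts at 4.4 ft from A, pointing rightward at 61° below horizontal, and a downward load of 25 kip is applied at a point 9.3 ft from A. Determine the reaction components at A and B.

Moments about A: B_y·11.8 − 15·sin61°·4.4 − 25·9.3 = 0 → B_y = 290.225/11.8 = 24.5953 ≈ 24.60 kip.
ΣF_y = 0: A_y + 24.5953 − 15·sin61° − 25 = 0 → A_y = 13.52 kip.
ΣF_x = 0: A_x + 15·cos61° = 0 → A_x = -7.272 kip.

A_x = -7.272 kip, A_y = 13.52 kip, B_y = 24.60 kip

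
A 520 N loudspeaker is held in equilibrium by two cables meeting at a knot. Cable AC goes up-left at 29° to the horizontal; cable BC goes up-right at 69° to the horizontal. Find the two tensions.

ΣF_x = 0: −T_AC·cos29° + T_BC·cos69° = 0 → T_BC = 2.44056·T_AC.
ΣF_y = 0: T_AC·sin29° + T_BC·sin69° = 520.
Substitute: T_AC·(0.48481 + 2.44056·0.93358) = 520 → T_AC = 188.183 ≈ 188.2 N.
Then T_BC = 2.44056 × 188.183 = 459.3 N.

T_AC = 188.2 N, T_BC = 459.3 N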